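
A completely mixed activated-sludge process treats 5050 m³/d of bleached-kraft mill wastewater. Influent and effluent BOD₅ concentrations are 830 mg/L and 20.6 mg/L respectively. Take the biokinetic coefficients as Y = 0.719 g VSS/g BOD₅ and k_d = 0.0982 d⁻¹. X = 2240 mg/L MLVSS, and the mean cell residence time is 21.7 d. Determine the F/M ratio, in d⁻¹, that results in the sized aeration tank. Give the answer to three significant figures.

F/M ≈ 0.206 d⁻¹

Rearranging the biomass balance for a CMAS with decay, V = Y·Q·ΔS·θ_c / [X·(1+k_d θ_c)] = 0.719 × 5050 × (830 − 20.6) × 21.7 / [2240 × (1 + 0.0982 × 21.7)] = 6.38×10^7 / 7013 = 9093 m³.
Food-to-microorganism ratio F/M = Q S₀ / (V X) = 5050 × 830 / (9093 × 2240) = 0.2058 d⁻¹.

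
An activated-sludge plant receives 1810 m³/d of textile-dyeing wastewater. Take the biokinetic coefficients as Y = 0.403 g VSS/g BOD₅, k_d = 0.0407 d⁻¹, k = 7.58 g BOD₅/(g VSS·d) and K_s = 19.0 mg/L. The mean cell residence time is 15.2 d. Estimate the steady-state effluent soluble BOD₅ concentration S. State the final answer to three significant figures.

Effluent substrate depends only on kinetics and SRT: S = K_s(1 + k_d θ_c) / [θ_c(Yk − k_d) − 1] = 19.0 × (1 + 0.0407 × 15.2) / [15.2 × (0.403 × 7.58 − 0.0407) − 1] = 30.75 / 44.81 = 0.6863 mg/L.

S ≈ 0.686 mg/L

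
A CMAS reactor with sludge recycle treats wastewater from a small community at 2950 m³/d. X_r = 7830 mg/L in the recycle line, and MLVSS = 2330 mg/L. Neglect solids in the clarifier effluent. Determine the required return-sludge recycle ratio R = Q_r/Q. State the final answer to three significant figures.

R ≈ 0.424

Mass balance around the secondary clarifier (neglecting effluent solids): R = X / (X_r − X) = 2330 / (7830 − 2330) = 0.4236.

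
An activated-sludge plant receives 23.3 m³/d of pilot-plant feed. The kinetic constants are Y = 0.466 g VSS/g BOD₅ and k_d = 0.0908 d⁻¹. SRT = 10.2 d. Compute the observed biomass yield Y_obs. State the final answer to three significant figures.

Y_obs ≈ 0.242 g VSS/g BOD₅

The observed yield is Y_obs = Y/(1 + k_d·θ_c) = 0.466 / (1 + 0.0908 × 10.2) = 0.466 / 1.926 = 0.2419 g VSS per g BOD₅ removed.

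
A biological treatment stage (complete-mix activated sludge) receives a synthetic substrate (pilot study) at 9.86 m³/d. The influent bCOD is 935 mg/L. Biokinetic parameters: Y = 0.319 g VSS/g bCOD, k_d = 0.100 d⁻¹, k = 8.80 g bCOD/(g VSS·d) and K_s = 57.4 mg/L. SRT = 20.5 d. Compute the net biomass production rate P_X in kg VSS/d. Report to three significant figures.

P_X ≈ 0.961 kg VSS/d

Effluent substrate depends only on kinetics and SRT: S = K_s(1 + k_d θ_c) / [θ_c(Yk − k_d) − 1] = 57.4 × (1 + 0.100 × 20.5) / [20.5 × (0.319 × 8.80 − 0.100) − 1] = 175.1 / 54.50 = 3.212 mg/L.
Observed yield with endogenous decay: Y_obs = Y / (1 + k_d·θ_c) = 0.319 / (1 + 0.100 × 20.5) = 0.319 / 3.050 = 0.1046 g VSS/g bCOD.
Mass of bCOD removed per day: Q(S₀ − S) = 9.86 × 931.8 g/m³ = 9.187 kg/d.
Net biomass production P_X = Y_obs × Q·(S₀ − S) = 0.1046 × 9.187 = 0.9609 kg VSS/d.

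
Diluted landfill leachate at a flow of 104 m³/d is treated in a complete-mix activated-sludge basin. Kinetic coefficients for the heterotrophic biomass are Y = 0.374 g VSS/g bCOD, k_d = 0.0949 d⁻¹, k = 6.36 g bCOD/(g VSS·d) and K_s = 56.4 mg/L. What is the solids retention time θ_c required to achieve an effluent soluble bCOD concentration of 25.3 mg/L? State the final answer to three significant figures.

θ_c ≈ 1.56 d

Specific growth rate at S = 25.3 mg/L: μ = YkS/(K_s+S) = 0.374·6.36·25.3/(56.4+25.3) = 0.7366 d⁻¹.
θ_c = 1/(μ − k_d) = 1/(0.7366 − 0.0949) = 1/0.6417 = 1.558 d.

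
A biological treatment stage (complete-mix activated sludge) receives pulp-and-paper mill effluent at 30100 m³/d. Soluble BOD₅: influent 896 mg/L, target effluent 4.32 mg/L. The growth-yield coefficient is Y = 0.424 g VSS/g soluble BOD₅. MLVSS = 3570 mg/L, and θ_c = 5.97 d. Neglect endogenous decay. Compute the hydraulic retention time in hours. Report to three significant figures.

τ ≈ 15.2 h

With k_d = 0 the design equation reduces to V = Y Q (S₀−S) θ_c / X = 0.424 × 30100 × (896 − 4.32) × 5.97 / 3570 = 19030 m³.
HRT = V/Q = 19030 m³ / 30100 m³·d⁻¹ = 0.6322 d × 24 = 15.17 h.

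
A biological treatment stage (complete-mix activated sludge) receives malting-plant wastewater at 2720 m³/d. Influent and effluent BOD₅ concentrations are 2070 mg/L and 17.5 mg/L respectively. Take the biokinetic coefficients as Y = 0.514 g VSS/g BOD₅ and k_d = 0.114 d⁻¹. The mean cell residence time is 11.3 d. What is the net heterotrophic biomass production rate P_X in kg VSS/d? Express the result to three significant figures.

The observed yield is Y_obs = Y/(1 + k_d·θ_c) = 0.514 / (1 + 0.114 × 11.3) = 0.514 / 2.288 = 0.2246 g VSS per g BOD₅ removed.
Mass of BOD₅ removed per day: Q(S₀ − S) = 2720 × 2052 g/m³ = 5583 kg/d.
Net biomass production P_X = Y_obs × Q·(S₀ − S) = 0.2246 × 5583 = 1254 kg VSS/d.

P_X ≈ 1250 kg VSS/d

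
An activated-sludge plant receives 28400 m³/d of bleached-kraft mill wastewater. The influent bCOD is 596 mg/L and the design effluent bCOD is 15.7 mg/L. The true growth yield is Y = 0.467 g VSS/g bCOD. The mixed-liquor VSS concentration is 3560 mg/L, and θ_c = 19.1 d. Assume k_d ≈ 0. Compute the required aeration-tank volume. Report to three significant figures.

V·X = Y·Q·ΔS·θ_c gives V = 0.467 × 28400 × (596 − 15.7) × 19.1 / 3560 = 41292 m³.

V ≈ 41300 m³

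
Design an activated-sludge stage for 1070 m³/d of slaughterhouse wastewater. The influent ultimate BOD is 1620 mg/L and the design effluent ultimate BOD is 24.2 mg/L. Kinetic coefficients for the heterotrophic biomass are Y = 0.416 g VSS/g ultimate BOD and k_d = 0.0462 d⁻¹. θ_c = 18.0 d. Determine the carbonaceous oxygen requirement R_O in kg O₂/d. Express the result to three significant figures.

Correct the yield for decay: Y_obs = Y/(1 + k_d θ_c) = 0.416 / (1 + 0.0462 × 18.0) = 0.416 / 1.832 = 0.2271.
ΔS = 1620 − 24.2 = 1596 mg/L, so the substrate removal rate is 1070 × 1596/1000 = 1708 kg ultimate BOD/d.
Biomass synthesised: P_X = Y_obs × 1708 = 387.8 kg VSS/d.
Carbonaceous O₂ demand = substrate oxidised − cell-mass equivalent = 1708 − 1.42 × 387.8 = 1157 kg O₂/d.

R_O ≈ 1160 kg O₂/d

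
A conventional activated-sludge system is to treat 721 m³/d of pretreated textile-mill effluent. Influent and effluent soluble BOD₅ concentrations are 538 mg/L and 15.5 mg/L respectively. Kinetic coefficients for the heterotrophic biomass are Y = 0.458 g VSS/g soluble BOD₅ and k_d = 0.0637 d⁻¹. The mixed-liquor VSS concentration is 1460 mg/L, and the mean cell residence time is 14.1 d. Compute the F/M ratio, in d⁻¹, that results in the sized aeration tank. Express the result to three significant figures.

F/M ≈ 0.303 d⁻¹

From the SRT design equation V = Y Q (S₀−S) θ_c / [X (1 + k_d θ_c)] = 0.458 × 721 × (538 − 15.5) × 14.1 / [1460 × (1 + 0.0637 × 14.1)] = 2.43×10^6 / 2771 = 877.8 m³.
Food-to-microorganism ratio F/M = Q S₀ / (V X) = 721 × 538 / (877.8 × 1460) = 0.3027 d⁻¹.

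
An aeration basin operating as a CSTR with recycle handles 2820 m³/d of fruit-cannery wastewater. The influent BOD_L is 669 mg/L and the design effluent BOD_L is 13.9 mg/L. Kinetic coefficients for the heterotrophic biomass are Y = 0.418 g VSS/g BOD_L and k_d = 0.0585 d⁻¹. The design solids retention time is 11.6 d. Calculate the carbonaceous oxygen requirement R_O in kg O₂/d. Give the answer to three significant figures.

Observed yield with endogenous decay: Y_obs = Y / (1 + k_d·θ_c) = 0.418 / (1 + 0.0585 × 11.6) = 0.418 / 1.679 = 0.2490 g VSS/g BOD_L.
Substrate removed = Q·(S₀ − S) = 2820 m³/d × (669 − 13.9) g/m³ = 1.85×10^6 g/d = 1847 kg/d.
Biomass synthesised: P_X = Y_obs × 1847 = 460.0 kg VSS/d.
R_O = Q·ΔS − 1.42 P_X = 1847 − 653.2 = 1194 kg O₂/d.

R_O ≈ 1190 kg O₂/d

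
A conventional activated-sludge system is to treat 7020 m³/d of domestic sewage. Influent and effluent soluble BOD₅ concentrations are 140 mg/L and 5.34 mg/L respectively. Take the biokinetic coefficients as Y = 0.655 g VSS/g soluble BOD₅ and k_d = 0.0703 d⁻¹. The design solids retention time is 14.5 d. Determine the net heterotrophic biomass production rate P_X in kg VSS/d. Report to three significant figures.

Y_obs = Y / (1 + k_d θ_c) = 0.655 / (1 + 0.0703 × 14.5) = 0.655 / 2.019 = 0.3244.
Substrate removed = Q·(S₀ − S) = 7020 m³/d × (140 − 5.34) g/m³ = 9.45×10^5 g/d = 945.3 kg/d.
P_X = Y_obs · Q(S₀ − S) = 0.3244 × 945.3 = 306.6 kg VSS/d.

P_X ≈ 307 kg VSS/d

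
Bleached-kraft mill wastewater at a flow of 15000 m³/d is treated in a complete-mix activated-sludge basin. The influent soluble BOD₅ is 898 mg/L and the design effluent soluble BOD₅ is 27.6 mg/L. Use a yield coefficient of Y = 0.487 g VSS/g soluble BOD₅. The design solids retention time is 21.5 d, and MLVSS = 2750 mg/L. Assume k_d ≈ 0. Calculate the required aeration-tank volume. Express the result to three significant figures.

V ≈ 49700 m³

V·X = Y·Q·ΔS·θ_c gives V = 0.487 × 15000 × (898 − 27.6) × 21.5 / 2750 = 49710 m³.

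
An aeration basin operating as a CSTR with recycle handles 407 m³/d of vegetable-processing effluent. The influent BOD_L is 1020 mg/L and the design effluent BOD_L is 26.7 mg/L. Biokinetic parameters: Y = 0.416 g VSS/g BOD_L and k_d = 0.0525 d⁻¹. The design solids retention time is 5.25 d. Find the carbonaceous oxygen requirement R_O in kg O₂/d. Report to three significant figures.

Correct the yield for decay: Y_obs = Y/(1 + k_d θ_c) = 0.416 / (1 + 0.0525 × 5.25) = 0.416 / 1.276 = 0.3261.
ΔS = 1020 − 26.7 = 993.3 mg/L, so the substrate removal rate is 407 × 993.3/1000 = 404.3 kg BOD_L/d.
P_X = Y_obs·Q·(S₀ − S) = 0.3261 × 404.3 = 131.8 kg VSS/d.
R_O = Q·(S₀ − S) − 1.42·P_X = 404.3 − 1.42 × 131.8 = 217.1 kg O₂/d.

R_O ≈ 217 kg O₂/d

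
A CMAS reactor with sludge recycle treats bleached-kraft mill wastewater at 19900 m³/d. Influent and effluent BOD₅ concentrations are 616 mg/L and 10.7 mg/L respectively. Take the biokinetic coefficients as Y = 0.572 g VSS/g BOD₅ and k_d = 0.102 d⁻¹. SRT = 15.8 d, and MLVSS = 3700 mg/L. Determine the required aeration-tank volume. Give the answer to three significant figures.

V ≈ 11300 m³

Rearranging the biomass balance for a CMAS with decay, V = Y·Q·ΔS·θ_c / [X·(1+k_d θ_c)] = 0.572 × 19900 × (616 − 10.7) × 15.8 / [3700 × (1 + 0.102 × 15.8)] = 1.09×10^8 / 9663 = 11266 m³.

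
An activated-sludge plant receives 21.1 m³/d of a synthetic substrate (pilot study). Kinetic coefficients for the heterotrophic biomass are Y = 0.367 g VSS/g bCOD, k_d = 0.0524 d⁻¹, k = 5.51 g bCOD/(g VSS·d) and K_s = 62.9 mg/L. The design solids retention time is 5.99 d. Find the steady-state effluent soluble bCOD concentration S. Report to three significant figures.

From the Monod/SRT balance for a CMAS, S = K_s·(1+k_d θ_c)/[θ_c·(Y k − k_d) − 1] = 62.9 × (1 + 0.0524 × 5.99) / [5.99 × (0.367 × 5.51 − 0.0524) − 1] = 82.64 / 10.80 = 7.653 mg/L.

S ≈ 7.65 mg/L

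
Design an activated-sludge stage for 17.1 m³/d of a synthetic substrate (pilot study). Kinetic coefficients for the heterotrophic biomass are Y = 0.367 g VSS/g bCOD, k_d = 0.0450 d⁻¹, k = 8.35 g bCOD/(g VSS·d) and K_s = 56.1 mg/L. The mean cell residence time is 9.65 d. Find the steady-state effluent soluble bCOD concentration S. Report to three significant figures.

S ≈ 2.86 mg/L

For a completely mixed reactor with recycle the Lawrence–McCarty relation gives S = K_s·(1 + k_d·θ_c) / [θ_c·(Y·k − k_d) − 1] = 56.1 × (1 + 0.0450 × 9.65) / [9.65 × (0.367 × 8.35 − 0.0450) − 1] = 80.46 / 28.14 = 2.860 mg/L.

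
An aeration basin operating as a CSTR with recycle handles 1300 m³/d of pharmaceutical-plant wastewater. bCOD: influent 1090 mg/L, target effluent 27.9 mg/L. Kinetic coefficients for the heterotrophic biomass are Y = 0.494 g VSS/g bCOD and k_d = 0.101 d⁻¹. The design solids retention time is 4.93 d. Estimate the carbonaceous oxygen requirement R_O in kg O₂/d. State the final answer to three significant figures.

R_O ≈ 734 kg O₂/d

Observed yield with endogenous decay: Y_obs = Y / (1 + k_d·θ_c) = 0.494 / (1 + 0.101 × 4.93) = 0.494 / 1.498 = 0.3298 g VSS/g bCOD.
Mass of bCOD removed per day: Q(S₀ − S) = 1300 × 1062 g/m³ = 1381 kg/d.
Net sludge production P_X = 0.3298 × 1381 = 455.3 kg VSS/d.
R_O = Q·ΔS − 1.42 P_X = 1381 − 646.6 = 734.1 kg O₂/d.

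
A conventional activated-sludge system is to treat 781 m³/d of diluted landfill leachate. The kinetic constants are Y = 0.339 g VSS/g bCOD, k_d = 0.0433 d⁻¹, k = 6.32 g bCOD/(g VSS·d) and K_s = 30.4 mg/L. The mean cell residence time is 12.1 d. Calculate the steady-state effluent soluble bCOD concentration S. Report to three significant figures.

S ≈ 1.90 mg/L

From the Monod/SRT balance for a CMAS, S = K_s·(1+k_d θ_c)/[θ_c·(Y k − k_d) − 1] = 30.4 × (1 + 0.0433 × 12.1) / [12.1 × (0.339 × 6.32 − 0.0433) − 1] = 46.33 / 24.40 = 1.899 mg/L.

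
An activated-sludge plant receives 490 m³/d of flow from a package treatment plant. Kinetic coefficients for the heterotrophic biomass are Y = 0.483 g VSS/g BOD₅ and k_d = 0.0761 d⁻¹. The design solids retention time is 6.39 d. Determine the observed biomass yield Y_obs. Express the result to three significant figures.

Y_obs ≈ 0.325 g VSS/g BOD₅

The observed yield is Y_obs = Y/(1 + k_d·θ_c) = 0.483 / (1 + 0.0761 × 6.39) = 0.483 / 1.486 = 0.3250 g VSS per g BOD₅ removed.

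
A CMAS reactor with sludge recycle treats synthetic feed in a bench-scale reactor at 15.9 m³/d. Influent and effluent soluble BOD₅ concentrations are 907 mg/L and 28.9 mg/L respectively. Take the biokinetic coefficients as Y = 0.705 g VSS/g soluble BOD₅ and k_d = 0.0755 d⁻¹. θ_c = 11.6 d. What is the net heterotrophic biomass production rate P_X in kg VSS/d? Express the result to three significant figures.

P_X ≈ 5.25 kg VSS/d

The observed yield is Y_obs = Y/(1 + k_d·θ_c) = 0.705 / (1 + 0.0755 × 11.6) = 0.705 / 1.876 = 0.3758 g VSS per g soluble BOD₅ removed.
Substrate removed = Q·(S₀ − S) = 15.9 m³/d × (907 − 28.9) g/m³ = 1.4×10^4 g/d = 13.96 kg/d.
So the net sludge growth is P_X = 0.3758 × 13.96 = 5.247 kg VSS/d.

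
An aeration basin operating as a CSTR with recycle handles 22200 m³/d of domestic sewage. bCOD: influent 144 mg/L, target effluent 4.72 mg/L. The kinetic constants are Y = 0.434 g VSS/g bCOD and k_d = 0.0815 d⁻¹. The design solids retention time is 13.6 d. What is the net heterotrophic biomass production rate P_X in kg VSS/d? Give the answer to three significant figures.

Observed yield with endogenous decay: Y_obs = Y / (1 + k_d·θ_c) = 0.434 / (1 + 0.0815 × 13.6) = 0.434 / 2.108 = 0.2058 g VSS/g bCOD.
Substrate removed = Q·(S₀ − S) = 22200 m³/d × (144 − 4.72) g/m³ = 3.09×10^6 g/d = 3092 kg/d.
So the net sludge growth is P_X = 0.2058 × 3092 = 636.5 kg VSS/d.

P_X ≈ 636 kg VSS/d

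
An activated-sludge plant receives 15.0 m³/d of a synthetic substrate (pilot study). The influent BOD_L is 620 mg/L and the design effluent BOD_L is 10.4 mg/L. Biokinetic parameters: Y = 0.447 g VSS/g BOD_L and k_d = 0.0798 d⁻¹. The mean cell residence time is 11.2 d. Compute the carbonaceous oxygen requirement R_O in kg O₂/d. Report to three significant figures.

R_O ≈ 6.08 kg O₂/d

Observed yield with endogenous decay: Y_obs = Y / (1 + k_d·θ_c) = 0.447 / (1 + 0.0798 × 11.2) = 0.447 / 1.894 = 0.2360 g VSS/g BOD_L.
Substrate removed = Q·(S₀ − S) = 15.0 m³/d × (620 − 10.4) g/m³ = 9.14×10^3 g/d = 9.144 kg/d.
P_X = Y_obs·Q·(S₀ − S) = 0.2360 × 9.144 = 2.158 kg VSS/d.
R_O = Q·ΔS − 1.42 P_X = 9.144 − 3.065 = 6.079 kg O₂/d.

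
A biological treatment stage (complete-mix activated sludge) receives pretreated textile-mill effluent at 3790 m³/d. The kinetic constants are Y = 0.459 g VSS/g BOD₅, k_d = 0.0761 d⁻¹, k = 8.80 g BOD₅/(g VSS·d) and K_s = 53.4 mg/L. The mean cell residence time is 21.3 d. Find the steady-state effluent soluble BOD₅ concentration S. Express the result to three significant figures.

Effluent substrate depends only on kinetics and SRT: S = K_s(1 + k_d θ_c) / [θ_c(Yk − k_d) − 1] = 53.4 × (1 + 0.0761 × 21.3) / [21.3 × (0.459 × 8.80 − 0.0761) − 1] = 140.0 / 83.41 = 1.678 mg/L.

S ≈ 1.68 mg/L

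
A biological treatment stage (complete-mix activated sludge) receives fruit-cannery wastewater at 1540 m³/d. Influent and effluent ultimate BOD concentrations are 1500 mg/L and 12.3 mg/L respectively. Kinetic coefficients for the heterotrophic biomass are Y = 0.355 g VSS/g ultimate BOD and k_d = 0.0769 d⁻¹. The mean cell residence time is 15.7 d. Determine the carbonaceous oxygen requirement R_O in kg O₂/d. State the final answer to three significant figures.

The observed yield is Y_obs = Y/(1 + k_d·θ_c) = 0.355 / (1 + 0.0769 × 15.7) = 0.355 / 2.207 = 0.1608 g VSS per g ultimate BOD removed.
Q·(S₀ − S) = 1540 × (1500 − 12.3) × 10⁻³ = 2291 kg/d removed.
Net sludge production P_X = 0.1608 × 2291 = 368.5 kg VSS/d.
R_O = Q·ΔS − 1.42 P_X = 2291 − 523.2 = 1768 kg O₂/d.

R_O ≈ 1770 kg O₂/d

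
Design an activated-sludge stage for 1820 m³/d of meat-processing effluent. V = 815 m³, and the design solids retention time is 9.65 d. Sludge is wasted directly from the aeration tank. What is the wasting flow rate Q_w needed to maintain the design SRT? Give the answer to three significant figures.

For wasting at MLVSS concentration, Q_w = V/θ_c = 815.0/9.65 = 84.46 m³/d.

Q_w ≈ 84.5 m³/d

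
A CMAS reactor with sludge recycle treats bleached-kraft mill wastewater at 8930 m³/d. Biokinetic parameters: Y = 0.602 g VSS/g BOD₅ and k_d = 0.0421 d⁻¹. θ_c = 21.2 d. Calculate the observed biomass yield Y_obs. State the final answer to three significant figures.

Y_obs = Y / (1 + k_d θ_c) = 0.602 / (1 + 0.0421 × 21.2) = 0.602 / 1.893 = 0.3181.

Y_obs ≈ 0.318 g VSS/g BOD₅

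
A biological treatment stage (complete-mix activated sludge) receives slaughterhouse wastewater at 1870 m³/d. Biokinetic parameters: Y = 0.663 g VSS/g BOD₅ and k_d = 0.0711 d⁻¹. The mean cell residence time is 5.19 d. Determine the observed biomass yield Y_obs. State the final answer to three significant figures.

Y_obs ≈ 0.484 g VSS/g BOD₅

Observed yield with endogenous decay: Y_obs = Y / (1 + k_d·θ_c) = 0.663 / (1 + 0.0711 × 5.19) = 0.663 / 1.369 = 0.4843 g VSS/g BOD₅.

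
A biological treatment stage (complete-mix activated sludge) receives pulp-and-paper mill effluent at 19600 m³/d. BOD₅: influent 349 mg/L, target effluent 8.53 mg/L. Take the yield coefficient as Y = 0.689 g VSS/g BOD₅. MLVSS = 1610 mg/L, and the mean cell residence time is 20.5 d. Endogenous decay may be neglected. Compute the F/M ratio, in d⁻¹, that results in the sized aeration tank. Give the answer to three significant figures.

F/M ≈ 0.0726 d⁻¹

V·X = Y·Q·ΔS·θ_c gives V = 0.689 × 19600 × (349 − 8.53) × 20.5 / 1610 = 58544 m³.
Food-to-microorganism ratio F/M = Q S₀ / (V X) = 19600 × 349 / (58544 × 1610) = 0.07257 d⁻¹.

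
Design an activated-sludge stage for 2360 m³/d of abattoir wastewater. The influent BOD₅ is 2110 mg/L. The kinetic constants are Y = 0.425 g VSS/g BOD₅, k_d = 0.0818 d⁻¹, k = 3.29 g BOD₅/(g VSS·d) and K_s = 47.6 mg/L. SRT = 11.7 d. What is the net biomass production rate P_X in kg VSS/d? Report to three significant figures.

Effluent substrate depends only on kinetics and SRT: S = K_s(1 + k_d θ_c) / [θ_c(Yk − k_d) − 1] = 47.6 × (1 + 0.0818 × 11.7) / [11.7 × (0.425 × 3.29 − 0.0818) − 1] = 93.16 / 14.40 = 6.468 mg/L.
Correct the yield for decay: Y_obs = Y/(1 + k_d θ_c) = 0.425 / (1 + 0.0818 × 11.7) = 0.425 / 1.957 = 0.2172.
Mass of BOD₅ removed per day: Q(S₀ − S) = 2360 × 2104 g/m³ = 4964 kg/d.
Net biomass production P_X = Y_obs × Q·(S₀ − S) = 0.2172 × 4964 = 1078 kg VSS/d.

P_X ≈ 1080 kg VSS/d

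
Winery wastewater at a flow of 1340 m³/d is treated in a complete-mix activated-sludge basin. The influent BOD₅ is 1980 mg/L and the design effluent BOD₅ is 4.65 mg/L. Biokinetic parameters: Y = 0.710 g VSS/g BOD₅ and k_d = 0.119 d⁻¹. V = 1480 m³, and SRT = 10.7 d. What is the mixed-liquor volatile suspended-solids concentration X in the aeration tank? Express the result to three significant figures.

From V·X·(1 + k_d·θ_c) = Y·Q·(S₀ − S)·θ_c: X = 0.710 × 1340 × (1980 − 4.65) × 10.7 / [1480 × (1 + 0.119 × 10.7)] = 5977 mg/L.

X ≈ 5980 mg/L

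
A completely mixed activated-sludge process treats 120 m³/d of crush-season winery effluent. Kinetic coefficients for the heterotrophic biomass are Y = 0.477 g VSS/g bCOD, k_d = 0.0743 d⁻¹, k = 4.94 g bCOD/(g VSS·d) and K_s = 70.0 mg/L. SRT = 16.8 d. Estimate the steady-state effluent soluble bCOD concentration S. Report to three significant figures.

S ≈ 4.21 mg/L

From the Monod/SRT balance for a CMAS, S = K_s·(1+k_d θ_c)/[θ_c·(Y k − k_d) − 1] = 70.0 × (1 + 0.0743 × 16.8) / [16.8 × (0.477 × 4.94 − 0.0743) − 1] = 157.4 / 37.34 = 4.215 mg/L.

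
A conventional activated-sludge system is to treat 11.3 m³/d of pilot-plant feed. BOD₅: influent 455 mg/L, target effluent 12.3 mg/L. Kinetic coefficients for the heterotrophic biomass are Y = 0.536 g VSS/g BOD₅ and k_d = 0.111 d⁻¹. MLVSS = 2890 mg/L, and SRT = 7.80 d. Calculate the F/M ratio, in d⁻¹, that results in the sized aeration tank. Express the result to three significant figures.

F/M ≈ 0.459 d⁻¹

Steady-state biomass mass balance: V·X·(1 + k_d·θ_c) = Y·Q·(S₀ − S)·θ_c, so V = 0.536 × 11.3 × (455 − 12.3) × 7.80 / [2890 × (1 + 0.111 × 7.80)] = 2.09×10^4 / 5392 = 3.879 m³.
Food-to-microorganism ratio F/M = Q S₀ / (V X) = 11.3 × 455 / (3.879 × 2890) = 0.4587 d⁻¹.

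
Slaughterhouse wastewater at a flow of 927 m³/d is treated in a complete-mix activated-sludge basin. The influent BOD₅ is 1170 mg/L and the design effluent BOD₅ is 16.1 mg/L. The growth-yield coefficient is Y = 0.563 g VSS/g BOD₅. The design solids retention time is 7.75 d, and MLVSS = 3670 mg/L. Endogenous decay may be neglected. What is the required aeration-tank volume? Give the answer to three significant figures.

V ≈ 1270 m³

Biomass mass balance (decay neglected): V·X = Y·Q·(S₀ − S)·θ_c, so V = 0.563 × 927 × (1170 − 16.1) × 7.75 / 3670 = 1272 m³.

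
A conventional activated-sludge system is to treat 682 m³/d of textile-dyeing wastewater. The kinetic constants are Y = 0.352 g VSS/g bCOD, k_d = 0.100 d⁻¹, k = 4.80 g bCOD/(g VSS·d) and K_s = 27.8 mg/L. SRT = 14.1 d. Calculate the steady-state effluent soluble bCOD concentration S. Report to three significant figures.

Effluent substrate depends only on kinetics and SRT: S = K_s(1 + k_d θ_c) / [θ_c(Yk − k_d) − 1] = 27.8 × (1 + 0.100 × 14.1) / [14.1 × (0.352 × 4.80 − 0.100) − 1] = 67.00 / 21.41 = 3.129 mg/L.

S ≈ 3.13 mg/L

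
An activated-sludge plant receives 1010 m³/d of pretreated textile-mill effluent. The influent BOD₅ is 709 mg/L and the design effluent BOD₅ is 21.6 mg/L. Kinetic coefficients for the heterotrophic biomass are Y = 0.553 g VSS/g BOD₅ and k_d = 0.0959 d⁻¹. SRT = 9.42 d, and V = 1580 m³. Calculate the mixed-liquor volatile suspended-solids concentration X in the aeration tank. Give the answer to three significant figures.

X = Y·Q·ΔS·θ_c / [V·(1 + k_d θ_c)] = 0.553 × 1010 × (709 − 21.6) × 9.42 / [1580 × (1 + 0.0959 × 9.42)] = 1203 mg/L.

X ≈ 1200 mg/L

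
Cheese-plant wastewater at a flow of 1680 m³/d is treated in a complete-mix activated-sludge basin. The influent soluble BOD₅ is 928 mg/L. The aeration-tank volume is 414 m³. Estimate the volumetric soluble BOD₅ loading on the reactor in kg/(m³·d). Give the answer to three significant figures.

L_v ≈ 3.77 kg soluble BOD₅/(m³·d)

L_v = Q S₀ / V = 1680 × 928 × 10⁻³ / 414.0 = 3.766 kg/(m³·d).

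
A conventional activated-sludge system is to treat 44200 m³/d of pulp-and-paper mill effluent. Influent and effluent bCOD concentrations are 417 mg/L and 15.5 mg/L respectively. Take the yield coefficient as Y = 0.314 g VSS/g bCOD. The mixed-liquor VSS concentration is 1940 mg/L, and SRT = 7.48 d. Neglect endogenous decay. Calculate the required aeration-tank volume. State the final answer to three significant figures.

V ≈ 21500 m³

Biomass mass balance (decay neglected): V·X = Y·Q·(S₀ − S)·θ_c, so V = 0.314 × 44200 × (417 − 15.5) × 7.48 / 1940 = 21485 m³.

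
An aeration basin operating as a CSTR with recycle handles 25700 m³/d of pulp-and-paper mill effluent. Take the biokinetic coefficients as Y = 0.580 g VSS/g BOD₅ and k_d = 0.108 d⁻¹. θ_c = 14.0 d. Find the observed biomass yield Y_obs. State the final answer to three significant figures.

Y_obs ≈ 0.231 g VSS/g BOD₅

Correct the yield for decay: Y_obs = Y/(1 + k_d θ_c) = 0.580 / (1 + 0.108 × 14.0) = 0.580 / 2.512 = 0.2309.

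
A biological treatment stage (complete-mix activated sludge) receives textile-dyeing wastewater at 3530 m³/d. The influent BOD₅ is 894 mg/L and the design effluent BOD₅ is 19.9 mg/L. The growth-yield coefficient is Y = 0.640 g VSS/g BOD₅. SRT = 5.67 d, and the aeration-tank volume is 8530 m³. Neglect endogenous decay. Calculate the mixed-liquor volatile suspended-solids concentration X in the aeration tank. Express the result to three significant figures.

Without decay, X = Y Q (S₀−S) θ_c / V = 0.640 × 3530 × (894 − 19.9) × 5.67 / 8530 = 1313 mg/L.

X ≈ 1310 mg/L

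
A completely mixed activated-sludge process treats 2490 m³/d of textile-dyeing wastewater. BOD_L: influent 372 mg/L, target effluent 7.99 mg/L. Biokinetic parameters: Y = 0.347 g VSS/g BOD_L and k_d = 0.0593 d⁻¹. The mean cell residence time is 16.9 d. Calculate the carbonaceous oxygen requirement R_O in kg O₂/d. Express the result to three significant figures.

R_O ≈ 683 kg O₂/d

Observed yield with endogenous decay: Y_obs = Y / (1 + k_d·θ_c) = 0.347 / (1 + 0.0593 × 16.9) = 0.347 / 2.002 = 0.1733 g VSS/g BOD_L.
Q·(S₀ − S) = 2490 × (372 − 7.99) × 10⁻³ = 906.4 kg/d removed.
Biomass synthesised: P_X = Y_obs × 906.4 = 157.1 kg VSS/d.
R_O = Q·(S₀ − S) − 1.42·P_X = 906.4 − 1.42 × 157.1 = 683.3 kg O₂/d.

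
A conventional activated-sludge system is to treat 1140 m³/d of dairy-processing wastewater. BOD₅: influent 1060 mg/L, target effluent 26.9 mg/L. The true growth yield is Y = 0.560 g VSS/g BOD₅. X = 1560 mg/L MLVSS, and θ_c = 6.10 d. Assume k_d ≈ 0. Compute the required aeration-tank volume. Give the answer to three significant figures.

V·X = Y·Q·ΔS·θ_c gives V = 0.560 × 1140 × (1060 − 26.9) × 6.10 / 1560 = 2579 m³.

V ≈ 2580 m³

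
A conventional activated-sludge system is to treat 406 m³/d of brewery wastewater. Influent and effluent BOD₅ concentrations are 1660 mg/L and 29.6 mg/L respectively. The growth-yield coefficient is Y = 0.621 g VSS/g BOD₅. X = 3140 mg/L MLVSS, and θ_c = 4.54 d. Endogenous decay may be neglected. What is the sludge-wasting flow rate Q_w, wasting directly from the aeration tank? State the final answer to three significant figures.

Biomass mass balance (decay neglected): V·X = Y·Q·(S₀ − S)·θ_c, so V = 0.621 × 406 × (1660 − 29.6) × 4.54 / 3140 = 594.3 m³.
With mixed-liquor wasting, θ_c = V/Q_w, so Q_w = V/θ_c = 594.3/4.54 = 130.9 m³/d.

Q_w ≈ 131 m³/d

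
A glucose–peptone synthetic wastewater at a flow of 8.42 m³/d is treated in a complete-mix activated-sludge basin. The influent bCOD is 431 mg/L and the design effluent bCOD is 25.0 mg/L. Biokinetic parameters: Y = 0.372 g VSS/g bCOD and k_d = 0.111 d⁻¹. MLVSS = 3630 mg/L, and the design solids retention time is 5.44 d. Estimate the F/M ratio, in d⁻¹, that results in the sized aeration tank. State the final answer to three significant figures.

Steady-state biomass mass balance: V·X·(1 + k_d·θ_c) = Y·Q·(S₀ − S)·θ_c, so V = 0.372 × 8.42 × (431 − 25.0) × 5.44 / [3630 × (1 + 0.111 × 5.44)] = 6.92×10^3 / 5822 = 1.188 m³.
Food-to-microorganism ratio F/M = Q S₀ / (V X) = 8.42 × 431 / (1.188 × 3630) = 0.8413 d⁻¹.

F/M ≈ 0.841 d⁻¹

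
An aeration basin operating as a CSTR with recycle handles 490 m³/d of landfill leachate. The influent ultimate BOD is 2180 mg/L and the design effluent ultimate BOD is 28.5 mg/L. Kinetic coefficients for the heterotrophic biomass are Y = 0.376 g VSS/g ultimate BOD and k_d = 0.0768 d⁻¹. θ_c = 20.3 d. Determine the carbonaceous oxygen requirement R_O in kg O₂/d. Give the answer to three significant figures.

R_O ≈ 834 kg O₂/d

The observed yield is Y_obs = Y/(1 + k_d·θ_c) = 0.376 / (1 + 0.0768 × 20.3) = 0.376 / 2.559 = 0.1469 g VSS per g ultimate BOD removed.
Q·(S₀ − S) = 490 × (2180 − 28.5) × 10⁻³ = 1054 kg/d removed.
Biomass synthesised: P_X = Y_obs × 1054 = 154.9 kg VSS/d.
R_O = Q·(S₀ − S) − 1.42·P_X = 1054 − 1.42 × 154.9 = 834.3 kg O₂/d.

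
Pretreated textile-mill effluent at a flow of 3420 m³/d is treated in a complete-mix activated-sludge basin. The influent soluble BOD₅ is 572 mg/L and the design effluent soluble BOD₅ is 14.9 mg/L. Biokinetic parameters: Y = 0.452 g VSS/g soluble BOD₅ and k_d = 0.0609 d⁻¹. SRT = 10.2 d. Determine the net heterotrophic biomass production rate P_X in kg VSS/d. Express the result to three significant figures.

P_X ≈ 531 kg VSS/d

Y_obs = Y / (1 + k_d θ_c) = 0.452 / (1 + 0.0609 × 10.2) = 0.452 / 1.621 = 0.2788.
ΔS = 572 − 14.9 = 557.1 mg/L, so the substrate removal rate is 3420 × 557.1/1000 = 1905 kg soluble BOD₅/d.
So the net sludge growth is P_X = 0.2788 × 1905 = 531.2 kg VSS/d.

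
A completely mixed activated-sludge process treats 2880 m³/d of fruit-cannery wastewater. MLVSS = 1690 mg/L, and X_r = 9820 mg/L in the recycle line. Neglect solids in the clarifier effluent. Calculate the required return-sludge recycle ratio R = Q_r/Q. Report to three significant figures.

R ≈ 0.208

R = Q_r/Q = X/(X_r − X) = 1690 / (9820 − 1690) = 0.2079.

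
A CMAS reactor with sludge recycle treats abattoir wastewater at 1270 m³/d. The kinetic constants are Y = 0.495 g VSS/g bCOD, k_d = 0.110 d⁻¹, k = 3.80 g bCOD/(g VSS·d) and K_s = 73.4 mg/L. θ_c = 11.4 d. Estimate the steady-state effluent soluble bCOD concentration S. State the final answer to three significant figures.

S ≈ 8.62 mg/L

Effluent substrate depends only on kinetics and SRT: S = K_s(1 + k_d θ_c) / [θ_c(Yk − k_d) − 1] = 73.4 × (1 + 0.110 × 11.4) / [11.4 × (0.495 × 3.80 − 0.110) − 1] = 165.4 / 19.19 = 8.622 mg/L.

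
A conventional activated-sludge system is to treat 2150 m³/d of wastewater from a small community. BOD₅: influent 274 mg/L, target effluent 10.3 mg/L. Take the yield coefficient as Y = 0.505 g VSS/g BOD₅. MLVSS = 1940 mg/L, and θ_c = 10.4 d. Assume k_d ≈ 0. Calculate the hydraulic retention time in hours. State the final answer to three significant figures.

τ ≈ 17.1 h

With k_d = 0 the design equation reduces to V = Y Q (S₀−S) θ_c / X = 0.505 × 2150 × (274 − 10.3) × 10.4 / 1940 = 1535 m³.
τ = V/Q = 1535/2150 = 0.7139 d, or 17.13 h.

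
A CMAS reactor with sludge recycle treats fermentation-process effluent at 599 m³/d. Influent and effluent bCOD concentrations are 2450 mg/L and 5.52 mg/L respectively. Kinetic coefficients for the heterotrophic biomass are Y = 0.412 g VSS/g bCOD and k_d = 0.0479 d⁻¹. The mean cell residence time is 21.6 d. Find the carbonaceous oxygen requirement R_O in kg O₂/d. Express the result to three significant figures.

Y_obs = Y / (1 + k_d θ_c) = 0.412 / (1 + 0.0479 × 21.6) = 0.412 / 2.035 = 0.2025.
ΔS = 2450 − 5.52 = 2444 mg/L, so the substrate removal rate is 599 × 2444/1000 = 1464 kg bCOD/d.
Net sludge production P_X = 0.2025 × 1464 = 296.5 kg VSS/d.
R_O = Q·ΔS − 1.42 P_X = 1464 − 421.0 = 1043 kg O₂/d.

R_O ≈ 1040 kg O₂/d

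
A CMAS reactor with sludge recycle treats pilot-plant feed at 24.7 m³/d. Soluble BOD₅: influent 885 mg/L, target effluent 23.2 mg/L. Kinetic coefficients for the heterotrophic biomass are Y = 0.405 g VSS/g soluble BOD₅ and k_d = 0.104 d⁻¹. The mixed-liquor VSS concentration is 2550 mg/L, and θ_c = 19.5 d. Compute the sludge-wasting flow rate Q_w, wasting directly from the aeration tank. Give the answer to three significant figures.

Q_w ≈ 1.12 m³/d

Rearranging the biomass balance for a CMAS with decay, V = Y·Q·ΔS·θ_c / [X·(1+k_d θ_c)] = 0.405 × 24.7 × (885 − 23.2) × 19.5 / [2550 × (1 + 0.104 × 19.5)] = 1.68×10^5 / 7721 = 21.77 m³.
For wasting at MLVSS concentration, Q_w = V/θ_c = 21.77/19.5 = 1.117 m³/d.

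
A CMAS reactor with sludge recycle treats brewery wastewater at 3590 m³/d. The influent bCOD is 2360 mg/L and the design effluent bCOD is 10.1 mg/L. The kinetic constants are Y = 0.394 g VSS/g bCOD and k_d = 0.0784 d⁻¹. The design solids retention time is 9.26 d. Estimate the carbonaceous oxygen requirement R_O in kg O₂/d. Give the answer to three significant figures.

The observed yield is Y_obs = Y/(1 + k_d·θ_c) = 0.394 / (1 + 0.0784 × 9.26) = 0.394 / 1.726 = 0.2283 g VSS per g bCOD removed.
Q·(S₀ − S) = 3590 × (2360 − 10.1) × 10⁻³ = 8436 kg/d removed.
Biomass synthesised: P_X = Y_obs × 8436 = 1926 kg VSS/d.
R_O = Q·(S₀ − S) − 1.42·P_X = 8436 − 1.42 × 1926 = 5702 kg O₂/d.

R_O ≈ 5700 kg O₂/d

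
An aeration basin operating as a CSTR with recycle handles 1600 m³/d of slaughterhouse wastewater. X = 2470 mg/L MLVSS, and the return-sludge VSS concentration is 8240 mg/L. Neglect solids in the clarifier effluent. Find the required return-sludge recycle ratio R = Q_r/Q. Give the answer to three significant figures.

R = Q_r/Q = X/(X_r − X) = 2470 / (8240 − 2470) = 0.4281.

R ≈ 0.428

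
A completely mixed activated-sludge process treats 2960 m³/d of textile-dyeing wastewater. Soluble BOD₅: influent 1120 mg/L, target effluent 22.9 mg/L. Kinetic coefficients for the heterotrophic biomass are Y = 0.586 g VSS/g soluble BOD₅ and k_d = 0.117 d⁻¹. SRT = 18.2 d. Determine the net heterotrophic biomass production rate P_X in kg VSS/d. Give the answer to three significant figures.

Correct the yield for decay: Y_obs = Y/(1 + k_d θ_c) = 0.586 / (1 + 0.117 × 18.2) = 0.586 / 3.129 = 0.1873.
Substrate removed = Q·(S₀ − S) = 2960 m³/d × (1120 − 22.9) g/m³ = 3.25×10^6 g/d = 3247 kg/d.
So the net sludge growth is P_X = 0.1873 × 3247 = 608.1 kg VSS/d.

P_X ≈ 608 kg VSS/d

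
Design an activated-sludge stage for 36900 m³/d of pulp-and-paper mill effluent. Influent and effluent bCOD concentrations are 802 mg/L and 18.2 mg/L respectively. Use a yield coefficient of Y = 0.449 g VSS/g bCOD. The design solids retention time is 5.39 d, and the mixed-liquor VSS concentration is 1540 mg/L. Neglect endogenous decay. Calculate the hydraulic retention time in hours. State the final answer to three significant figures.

τ ≈ 29.6 h

Biomass mass balance (decay neglected): V·X = Y·Q·(S₀ − S)·θ_c, so V = 0.449 × 36900 × (802 − 18.2) × 5.39 / 1540 = 45451 m³.
Hydraulic retention time τ = V/Q = 45451 / 36900 = 1.232 d = 29.56 h.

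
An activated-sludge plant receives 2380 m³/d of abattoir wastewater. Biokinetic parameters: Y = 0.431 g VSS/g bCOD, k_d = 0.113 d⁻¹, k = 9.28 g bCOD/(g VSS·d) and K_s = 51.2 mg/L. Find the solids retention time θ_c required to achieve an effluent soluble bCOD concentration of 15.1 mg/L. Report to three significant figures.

At the target effluent, Y k S/(K_s+S) = 0.431×9.28×15.1/66.30 = 0.9109 d⁻¹.
Then 1/θ_c = μ − k_d = 0.9109 − 0.113 = 0.7979 d⁻¹, giving θ_c = 1.253 d.

θ_c ≈ 1.25 d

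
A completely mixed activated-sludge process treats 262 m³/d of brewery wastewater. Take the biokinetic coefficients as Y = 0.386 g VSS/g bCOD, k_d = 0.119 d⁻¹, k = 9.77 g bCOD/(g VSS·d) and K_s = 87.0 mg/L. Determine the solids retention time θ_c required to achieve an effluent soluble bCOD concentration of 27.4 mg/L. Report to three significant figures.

From 1/θ_c = Y·k·S/(K_s + S) − k_d: Y·k·S/(K_s+S) = 0.386 × 9.77 × 27.4 / (87.0 + 27.4) = 0.9032 d⁻¹.
1/θ_c = 0.9032 − 0.119 = 0.7842 d⁻¹, so θ_c = 1.275 d.

θ_c ≈ 1.28 d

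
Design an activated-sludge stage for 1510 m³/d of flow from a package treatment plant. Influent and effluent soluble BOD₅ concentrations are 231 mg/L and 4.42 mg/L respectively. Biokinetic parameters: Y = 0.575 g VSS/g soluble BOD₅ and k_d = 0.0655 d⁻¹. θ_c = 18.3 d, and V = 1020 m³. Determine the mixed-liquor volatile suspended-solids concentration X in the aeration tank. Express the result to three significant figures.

X ≈ 1610 mg/L

Solving the biomass balance for X: X = Y Q (S₀−S) θ_c / [V (1+k_d θ_c)] = 0.575 × 1510 × (231 − 4.42) × 18.3 / [1020 × (1 + 0.0655 × 18.3)] = 1605 mg/L.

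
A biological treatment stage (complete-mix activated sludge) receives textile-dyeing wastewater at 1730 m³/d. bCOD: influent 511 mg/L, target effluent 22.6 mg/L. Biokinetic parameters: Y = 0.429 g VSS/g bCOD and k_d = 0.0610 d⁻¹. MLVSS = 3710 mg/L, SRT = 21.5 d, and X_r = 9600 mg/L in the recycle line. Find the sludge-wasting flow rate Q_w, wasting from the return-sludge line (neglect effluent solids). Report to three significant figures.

Steady-state biomass mass balance: V·X·(1 + k_d·θ_c) = Y·Q·(S₀ − S)·θ_c, so V = 0.429 × 1730 × (511 − 22.6) × 21.5 / [3710 × (1 + 0.0610 × 21.5)] = 7.79×10^6 / 8576 = 908.8 m³.
Wasting from the return line (neglecting effluent solids): Q_w = V·X / (θ_c·X_r) = 908.8 × 3710 / (21.5 × 9600) = 16.33 m³/d.

Q_w ≈ 16.3 m³/d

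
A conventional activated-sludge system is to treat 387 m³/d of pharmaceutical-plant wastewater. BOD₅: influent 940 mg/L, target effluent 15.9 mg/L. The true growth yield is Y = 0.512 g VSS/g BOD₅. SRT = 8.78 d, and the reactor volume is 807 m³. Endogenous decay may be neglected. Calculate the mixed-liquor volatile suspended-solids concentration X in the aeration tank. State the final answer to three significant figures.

Without decay, X = Y Q (S₀−S) θ_c / V = 0.512 × 387 × (940 − 15.9) × 8.78 / 807 = 1992 mg/L.

X ≈ 1990 mg/L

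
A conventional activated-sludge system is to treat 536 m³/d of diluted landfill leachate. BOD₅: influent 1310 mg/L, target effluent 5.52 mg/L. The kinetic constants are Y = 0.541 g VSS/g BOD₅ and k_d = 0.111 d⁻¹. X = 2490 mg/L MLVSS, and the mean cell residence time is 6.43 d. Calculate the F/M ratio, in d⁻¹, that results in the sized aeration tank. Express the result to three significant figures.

From the SRT design equation V = Y Q (S₀−S) θ_c / [X (1 + k_d θ_c)] = 0.541 × 536 × (1310 − 5.52) × 6.43 / [2490 × (1 + 0.111 × 6.43)] = 2.43×10^6 / 4267 = 570.0 m³.
Food-to-microorganism ratio F/M = Q S₀ / (V X) = 536 × 1310 / (570.0 × 2490) = 0.4947 d⁻¹.

F/M ≈ 0.495 d⁻¹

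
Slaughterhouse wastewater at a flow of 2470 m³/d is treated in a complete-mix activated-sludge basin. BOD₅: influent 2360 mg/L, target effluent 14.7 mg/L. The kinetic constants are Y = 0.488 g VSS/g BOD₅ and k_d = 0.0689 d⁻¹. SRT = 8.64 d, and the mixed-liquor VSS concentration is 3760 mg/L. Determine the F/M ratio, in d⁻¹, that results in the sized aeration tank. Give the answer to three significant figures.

F/M ≈ 0.381 d⁻¹

Steady-state biomass mass balance: V·X·(1 + k_d·θ_c) = Y·Q·(S₀ − S)·θ_c, so V = 0.488 × 2470 × (2360 − 14.7) × 8.64 / [3760 × (1 + 0.0689 × 8.64)] = 2.44×10^7 / 5998 = 4072 m³.
F/M = Q·S₀ / (V·X) = 2470 × 2360 / (4072 × 3760) = 0.3807 g BOD₅·(g VSS·d)⁻¹.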